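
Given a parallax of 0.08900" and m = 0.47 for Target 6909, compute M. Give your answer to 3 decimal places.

d = 1/p = 1/0.08900″ = 11.236 pc.
m − M = 5 log₁₀(11.236) − 5 = 5.2531 − 5 = 0.2531.
M = m − (m − M) = 0.47 − 0.2531 = 0.217.

M = 0.217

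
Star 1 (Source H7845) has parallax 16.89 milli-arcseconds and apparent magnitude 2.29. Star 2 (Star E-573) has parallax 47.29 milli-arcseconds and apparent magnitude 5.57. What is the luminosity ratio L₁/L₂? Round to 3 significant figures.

d₁ = 1/p₁ = 1/0.01689″ = 59.207 pc; d₂ = 1/p₂ = 1/0.04729″ = 21.146 pc.
M₁ = m₁ − 5 log₁₀ d₁ + 5 = 2.29 − 8.8619 + 5 = -1.5719.
M₂ = 5.57 − 6.6261 + 5 = 3.9439.
L₁/L₂ = 10^(0.4(M₂ − M₁)) = 10^(0.4 × 5.5158) = 10^2.20632 = 160.81.

L₁/L₂ = 161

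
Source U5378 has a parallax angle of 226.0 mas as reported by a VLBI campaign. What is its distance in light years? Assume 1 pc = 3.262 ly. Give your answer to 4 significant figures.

p = 226.0 mas = 0.2260 arcsec.
d = 1/p = 1/0.2260 = 4.4248 pc.
In light-years: 4.4248 × 3.262 = 14.434 ly.

14.43 light years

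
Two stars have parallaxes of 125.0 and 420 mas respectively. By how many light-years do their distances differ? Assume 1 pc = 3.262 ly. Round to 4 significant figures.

18.33 ly

d_A = 1/0.1250″ = 8 pc; d_B = 1/0.4200″ = 2.381 pc.
|d_B − d_A| = |2.381 − 8| = 5.619 pc = 5.619 × 3.262 ly = 18.329 ly.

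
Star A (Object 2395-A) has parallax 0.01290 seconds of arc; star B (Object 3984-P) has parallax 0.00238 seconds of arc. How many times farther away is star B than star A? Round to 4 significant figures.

5.420

Since d = 1/p, d_B/d_A = p_A/p_B.
= 0.01290 / 0.00238 = 5.4202.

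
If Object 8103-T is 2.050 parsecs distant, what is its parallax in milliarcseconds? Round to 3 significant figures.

488 mas

p = 1/d = 1/2.05 = 0.4878 arcsec.
= 0.4878 × 1000 = 487.8 mas.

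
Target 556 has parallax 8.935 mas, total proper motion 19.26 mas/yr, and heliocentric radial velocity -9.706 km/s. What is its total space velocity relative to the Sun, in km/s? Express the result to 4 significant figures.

d = 1/p = 1/0.008935″ = 111.92 pc.
μ = 19.26 mas/yr = 0.01926 ″/yr.
v_t = 4.740 μ d = 4.740 × 0.01926 × 111.92 = 10.217 km/s.
v = √(v_r² + v_t²) = √((-9.706)² + 10.217²) = √198.594 = 14.092 km/s.

14.09 km/s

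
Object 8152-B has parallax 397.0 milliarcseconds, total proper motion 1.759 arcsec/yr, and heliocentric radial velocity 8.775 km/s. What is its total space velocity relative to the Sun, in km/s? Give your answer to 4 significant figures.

d = 1/p = 1/0.3970″ = 2.5189 pc.
v_t = 4.740 μ d = 4.740 × 1.759 × 2.5189 = 21.002 km/s.
v = √(v_r² + v_t²) = √(8.775² + 21.002²) = √518.085 = 22.761 km/s.

22.76 km/s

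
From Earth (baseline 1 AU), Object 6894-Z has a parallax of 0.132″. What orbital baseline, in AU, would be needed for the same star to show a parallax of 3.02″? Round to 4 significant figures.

Parallax scales linearly with baseline: p ∝ B, so B = p_target / p_Earth × 1 AU.
B = 3.02 / 0.132 = 22.879 AU.

22.88 AU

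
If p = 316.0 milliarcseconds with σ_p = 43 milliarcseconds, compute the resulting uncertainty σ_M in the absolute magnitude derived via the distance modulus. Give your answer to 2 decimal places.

M = m − 5 log₁₀ d + 5 = m + 5 log₁₀ p + 5, so ∂M/∂p = 5/(p ln 10).
σ_M = (5/ln 10) · (σ_p/p) = 2.1715 × 43/316.0 = 2.1715 × 0.13608 = 0.2955.

σ_M = 0.30 mag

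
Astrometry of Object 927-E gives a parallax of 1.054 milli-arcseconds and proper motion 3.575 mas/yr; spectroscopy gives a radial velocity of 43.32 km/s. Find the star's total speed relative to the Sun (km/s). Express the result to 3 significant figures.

46.2 km/s

d = 1/p = 1/0.001054″ = 948.77 pc.
μ = 3.575 mas/yr = 0.003575 ″/yr.
v_t = 4.740 μ d = 4.740 × 0.003575 × 948.77 = 16.077 km/s.
v = √(v_r² + v_t²) = √(43.32² + 16.077²) = √2135.09 = 46.207 km/s.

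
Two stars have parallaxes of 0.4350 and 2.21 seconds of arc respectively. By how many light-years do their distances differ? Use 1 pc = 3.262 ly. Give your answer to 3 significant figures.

d_A = 1/0.4350″ = 2.2989 pc; d_B = 1/2.210″ = 0.45249 pc.
|d_B − d_A| = |0.45249 − 2.2989| = 1.8464 pc = 1.8464 × 3.262 ly = 6.023 ly.

6.02 ly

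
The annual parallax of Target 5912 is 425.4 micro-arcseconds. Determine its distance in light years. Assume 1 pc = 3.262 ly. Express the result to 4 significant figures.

7668 light years

p = 425.4 micro-arcseconds = 0.0004254 arcsec.
d = 1/p = 1/0.0004254 = 2350.7 pc.
In light-years: 2350.7 × 3.262 = 7668 ly.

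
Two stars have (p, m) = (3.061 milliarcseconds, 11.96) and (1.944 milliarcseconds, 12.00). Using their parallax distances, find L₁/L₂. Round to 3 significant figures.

d₁ = 1/p₁ = 1/0.003061″ = 326.69 pc; d₂ = 1/p₂ = 1/0.001944″ = 514.4 pc.
M₁ = m₁ − 5 log₁₀ d₁ + 5 = 11.96 − 12.5707 + 5 = 4.3893.
M₂ = 12.00 − 13.5565 + 5 = 3.4435.
L₁/L₂ = 10^(0.4(M₂ − M₁)) = 10^(0.4 × (-0.9458)) = 10^(-0.37832) = 0.41849.

L₁/L₂ = 0.418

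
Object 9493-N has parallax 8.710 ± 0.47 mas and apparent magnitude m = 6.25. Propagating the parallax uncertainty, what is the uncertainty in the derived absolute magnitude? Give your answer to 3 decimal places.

σ_M = 0.117 mag

M = m − 5 log₁₀ d + 5 = m + 5 log₁₀ p + 5, so ∂M/∂p = 5/(p ln 10).
σ_M = (5/ln 10) · (σ_p/p) = 2.1715 × 0.47/8.710 = 2.1715 × 0.053961 = 0.11718.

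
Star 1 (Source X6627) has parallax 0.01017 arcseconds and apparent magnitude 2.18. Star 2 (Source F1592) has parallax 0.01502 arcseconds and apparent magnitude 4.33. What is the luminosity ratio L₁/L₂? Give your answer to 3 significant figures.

L₁/L₂ = 15.8

d₁ = 1/p₁ = 1/0.01017″ = 98.328 pc; d₂ = 1/p₂ = 1/0.01502″ = 66.578 pc.
M₁ = m₁ − 5 log₁₀ d₁ + 5 = 2.18 − 9.9634 + 5 = -2.7834.
M₂ = 4.33 − 9.1167 + 5 = 0.2133.
L₁/L₂ = 10^(0.4(M₂ − M₁)) = 10^(0.4 × 2.9967) = 10^1.19868 = 15.801.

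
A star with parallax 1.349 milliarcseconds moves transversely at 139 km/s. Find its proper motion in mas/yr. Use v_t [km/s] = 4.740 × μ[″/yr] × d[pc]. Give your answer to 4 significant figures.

d = 1/p = 1/0.001349″ = 741.29 pc.
μ = v_t / (4.74 d) = 139 / (4.74 × 741.29) = 139 / 3513.7 = 0.039559 ″/yr = 39.559 mas/yr.

39.56 mas/yr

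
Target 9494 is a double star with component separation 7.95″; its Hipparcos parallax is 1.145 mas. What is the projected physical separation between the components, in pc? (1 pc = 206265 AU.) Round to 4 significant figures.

0.03366 pc

d = 1/p = 1/0.001145″ = 873.36 pc.
At distance d (pc), an angle of θ arcsec spans θ·d AU: s = 7.95 × 873.36 = 6943.2 AU.
= 6943.2 / 206265 = 0.033662 pc.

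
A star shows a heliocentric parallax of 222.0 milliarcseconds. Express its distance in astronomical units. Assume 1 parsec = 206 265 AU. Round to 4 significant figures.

929100 AU

p = 222.0 milliarcseconds = 0.2220 arcsec.
d = 1/p = 1/0.2220 = 4.5045 pc.
In AU: 4.5045 × 206265 = 9.2912 × 10^5 AU.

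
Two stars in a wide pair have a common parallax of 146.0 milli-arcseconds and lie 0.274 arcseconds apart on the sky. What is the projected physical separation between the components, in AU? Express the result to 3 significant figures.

d = 1/p = 1/0.1460″ = 6.8493 pc.
At distance d (pc), an angle of θ arcsec spans θ·d AU: s = 0.274 × 6.8493 = 1.8767 AU.

1.88 AU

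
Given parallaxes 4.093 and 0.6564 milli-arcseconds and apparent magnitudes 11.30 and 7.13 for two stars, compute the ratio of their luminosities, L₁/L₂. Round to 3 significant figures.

L₁/L₂ = 0.000552

d₁ = 1/p₁ = 1/0.004093″ = 244.32 pc; d₂ = 1/p₂ = 1/0.0006564″ = 1523.5 pc.
M₁ = m₁ − 5 log₁₀ d₁ + 5 = 11.30 − 11.9398 + 5 = 4.3602.
M₂ = 7.13 − 15.9142 + 5 = -3.7842.
L₁/L₂ = 10^(0.4(M₂ − M₁)) = 10^(0.4 × (-8.1444)) = 10^(-3.25776) = 0.00055238.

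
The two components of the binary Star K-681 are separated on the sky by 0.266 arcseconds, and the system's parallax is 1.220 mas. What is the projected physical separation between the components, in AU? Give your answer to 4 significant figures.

d = 1/p = 1/0.001220″ = 819.67 pc.
At distance d (pc), an angle of θ arcsec spans θ·d AU: s = 0.266 × 819.67 = 218.03 AU.

218.0 AU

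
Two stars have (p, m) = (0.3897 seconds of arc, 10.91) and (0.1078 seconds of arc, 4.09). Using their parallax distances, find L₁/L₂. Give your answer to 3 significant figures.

L₁/L₂ = 0.000143

d₁ = 1/p₁ = 1/0.3897″ = 2.5661 pc; d₂ = 1/p₂ = 1/0.1078″ = 9.2764 pc.
M₁ = m₁ − 5 log₁₀ d₁ + 5 = 10.91 − 2.0464 + 5 = 13.8636.
M₂ = 4.09 − 4.8369 + 5 = 4.2531.
L₁/L₂ = 10^(0.4(M₂ − M₁)) = 10^(0.4 × (-9.6105)) = 10^(-3.84420) = 0.00014315.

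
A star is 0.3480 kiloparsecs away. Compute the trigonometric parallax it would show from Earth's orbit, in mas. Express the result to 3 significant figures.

d = 0.3480 kpc = 348 pc.
p = 1/d = 1/348 = 0.0028736 arcsec.
= 0.0028736 × 1000 = 2.8736 mas.

2.87 mas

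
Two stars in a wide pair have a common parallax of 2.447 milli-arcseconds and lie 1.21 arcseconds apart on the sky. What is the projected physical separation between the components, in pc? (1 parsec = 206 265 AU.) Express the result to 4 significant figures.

d = 1/p = 1/0.002447″ = 408.66 pc.
At distance d (pc), an angle of θ arcsec spans θ·d AU: s = 1.21 × 408.66 = 494.48 AU.
= 494.48 / 206265 = 0.0023973 pc.

0.002397 pc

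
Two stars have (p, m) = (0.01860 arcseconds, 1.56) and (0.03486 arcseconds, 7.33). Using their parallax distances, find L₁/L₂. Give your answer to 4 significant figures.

L₁/L₂ = 713.9

d₁ = 1/p₁ = 1/0.01860″ = 53.763 pc; d₂ = 1/p₂ = 1/0.03486″ = 28.686 pc.
M₁ = m₁ − 5 log₁₀ d₁ + 5 = 1.56 − 8.6524 + 5 = -2.0924.
M₂ = 7.33 − 7.2883 + 5 = 5.0417.
L₁/L₂ = 10^(0.4(M₂ − M₁)) = 10^(0.4 × 7.1341) = 10^2.85364 = 713.9.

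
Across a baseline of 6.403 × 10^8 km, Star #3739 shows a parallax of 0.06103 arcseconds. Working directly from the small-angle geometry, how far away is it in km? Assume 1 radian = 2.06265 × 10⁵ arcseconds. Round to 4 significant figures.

θ = 0.06103″ = 0.06103/206265 = 2.9588 × 10^-7 rad.
d = B/θ = (6.403 × 10^8) / (2.9588 × 10^-7) = 2.1641 × 10^15 km.

2.164 × 10^15 km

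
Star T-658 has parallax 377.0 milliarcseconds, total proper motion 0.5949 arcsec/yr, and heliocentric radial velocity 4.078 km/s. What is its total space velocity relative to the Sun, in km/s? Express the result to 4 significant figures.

d = 1/p = 1/0.3770″ = 2.6525 pc.
v_t = 4.740 μ d = 4.740 × 0.5949 × 2.6525 = 7.4796 km/s.
v = √(v_r² + v_t²) = √(4.078² + 7.4796²) = √72.5745 = 8.5191 km/s.

8.519 km/s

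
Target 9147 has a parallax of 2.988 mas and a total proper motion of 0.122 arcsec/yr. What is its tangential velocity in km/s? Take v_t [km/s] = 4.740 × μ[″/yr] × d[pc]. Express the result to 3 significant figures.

194 km/s

d = 1/p = 1/0.002988″ = 334.67 pc.
v_t = 4.74 × μ × d = 4.74 × 0.122 × 334.67 = 193.53 km/s.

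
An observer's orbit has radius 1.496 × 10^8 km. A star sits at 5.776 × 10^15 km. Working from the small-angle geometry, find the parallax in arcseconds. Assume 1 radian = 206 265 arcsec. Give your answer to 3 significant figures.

θ ≈ B/d = (1.496 × 10^8) / (5.776 × 10^15) = 2.5900 × 10^-8 rad.
In arcseconds: 2.5900 × 10^-8 × 206265 = 0.0053423″.

0.00534 arcsec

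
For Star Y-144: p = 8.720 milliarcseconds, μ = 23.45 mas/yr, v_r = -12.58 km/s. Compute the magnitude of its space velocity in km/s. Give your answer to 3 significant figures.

17.9 km/s

d = 1/p = 1/0.008720″ = 114.68 pc.
μ = 23.45 mas/yr = 0.02345 ″/yr.
v_t = 4.740 μ d = 4.740 × 0.02345 × 114.68 = 12.747 km/s.
v = √(v_r² + v_t²) = √((-12.58)² + 12.747²) = √320.742 = 17.909 km/s.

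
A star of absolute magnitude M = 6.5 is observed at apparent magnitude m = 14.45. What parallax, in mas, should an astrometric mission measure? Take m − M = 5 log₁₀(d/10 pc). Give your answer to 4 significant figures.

m − M = 14.45 − 6.5 = 7.95.
d = 10^((m−M)/5 + 1) = 10^2.590 = 389.05 pc.
p = 1/d = 1/389.05 = 0.0025704 arcsec = 2.5704 mas.

2.570 mas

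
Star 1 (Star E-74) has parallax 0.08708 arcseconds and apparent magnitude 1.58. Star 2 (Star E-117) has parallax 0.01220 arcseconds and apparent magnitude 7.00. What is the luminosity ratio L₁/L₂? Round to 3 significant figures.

L₁/L₂ = 2.89

d₁ = 1/p₁ = 1/0.08708″ = 11.484 pc; d₂ = 1/p₂ = 1/0.01220″ = 81.967 pc.
M₁ = m₁ − 5 log₁₀ d₁ + 5 = 1.58 − 5.3005 + 5 = 1.2795.
M₂ = 7.00 − 9.5682 + 5 = 2.4318.
L₁/L₂ = 10^(0.4(M₂ − M₁)) = 10^(0.4 × 1.1523) = 10^0.46092 = 2.8901.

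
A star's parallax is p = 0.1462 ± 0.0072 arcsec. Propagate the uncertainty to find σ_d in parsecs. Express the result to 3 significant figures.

d = 1/p, so σ_d = σ_p / p².
σ_d = 0.00720 / (0.1462)² = 0.00720 / 0.021374 = 0.33686 pc.

0.337 pc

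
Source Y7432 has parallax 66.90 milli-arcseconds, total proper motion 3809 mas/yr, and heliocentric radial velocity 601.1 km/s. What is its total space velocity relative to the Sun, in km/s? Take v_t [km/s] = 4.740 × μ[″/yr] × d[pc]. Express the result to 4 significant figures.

658.9 km/s

d = 1/p = 1/0.06690″ = 14.948 pc.
μ = 3809 mas/yr = 3.809 ″/yr.
v_t = 4.740 μ d = 4.740 × 3.809 × 14.948 = 269.88 km/s.
v = √(v_r² + v_t²) = √(601.1² + 269.88²) = √434156 = 658.91 km/s.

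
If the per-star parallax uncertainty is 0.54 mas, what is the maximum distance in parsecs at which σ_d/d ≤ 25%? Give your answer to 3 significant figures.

σ_d/d = σ_p/p, so the condition is σ_p/p ≤ 0.25, i.e. p ≥ σ_p/0.25.
p_min = 0.54/0.25 = 2.16 mas = 0.00216 arcsec.
d_max = 1/p_min = 1/0.00216 = 462.96 pc.

463 pc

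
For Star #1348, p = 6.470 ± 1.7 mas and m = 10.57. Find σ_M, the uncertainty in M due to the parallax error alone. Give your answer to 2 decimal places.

M = m − 5 log₁₀ d + 5 = m + 5 log₁₀ p + 5, so ∂M/∂p = 5/(p ln 10).
σ_M = (5/ln 10) · (σ_p/p) = 2.1715 × 1.7/6.470 = 2.1715 × 0.26275 = 0.57056.

σ_M = 0.57 mag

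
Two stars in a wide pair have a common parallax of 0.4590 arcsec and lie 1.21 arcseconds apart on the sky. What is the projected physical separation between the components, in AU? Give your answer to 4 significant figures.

2.636 AU

d = 1/p = 1/0.4590″ = 2.1786 pc.
At distance d (pc), an angle of θ arcsec spans θ·d AU: s = 1.21 × 2.1786 = 2.6361 AU.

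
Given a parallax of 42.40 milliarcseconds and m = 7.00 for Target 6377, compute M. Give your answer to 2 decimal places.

d = 1/p = 1/0.04240″ = 23.585 pc.
m − M = 5 log₁₀(23.585) − 5 = 6.8632 − 5 = 1.8632.
M = m − (m − M) = 7.00 − 1.8632 = 5.14.

M = 5.14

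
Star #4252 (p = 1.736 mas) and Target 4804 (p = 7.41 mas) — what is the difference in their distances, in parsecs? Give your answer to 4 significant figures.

441.1 pc

d_A = 1/0.001736″ = 576.04 pc; d_B = 1/0.007410″ = 134.95 pc.
|d_B − d_A| = |134.95 − 576.04| = 441.09 pc.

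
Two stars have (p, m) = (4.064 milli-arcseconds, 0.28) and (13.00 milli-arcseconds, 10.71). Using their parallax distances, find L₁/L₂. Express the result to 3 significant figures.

d₁ = 1/p₁ = 1/0.004064″ = 246.06 pc; d₂ = 1/p₂ = 1/0.01300″ = 76.923 pc.
M₁ = m₁ − 5 log₁₀ d₁ + 5 = 0.28 − 11.9552 + 5 = -6.6752.
M₂ = 10.71 − 9.4303 + 5 = 6.2797.
L₁/L₂ = 10^(0.4(M₂ − M₁)) = 10^(0.4 × 12.9549) = 10^5.18196 = 1.5204 × 10^5.

L₁/L₂ = 152000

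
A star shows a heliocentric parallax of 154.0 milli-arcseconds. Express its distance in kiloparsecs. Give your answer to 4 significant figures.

p = 154.0 milli-arcseconds = 0.1540 arcsec.
d = 1/p = 1/0.1540 = 6.4935 pc.
= 0.0064935 kpc.

0.006494 kpc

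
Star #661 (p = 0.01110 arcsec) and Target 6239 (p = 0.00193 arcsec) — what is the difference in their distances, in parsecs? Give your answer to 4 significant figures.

428.0 pc

d_A = 1/0.01110″ = 90.09 pc; d_B = 1/0.001930″ = 518.13 pc.
|d_B − d_A| = |518.13 − 90.09| = 428.04 pc.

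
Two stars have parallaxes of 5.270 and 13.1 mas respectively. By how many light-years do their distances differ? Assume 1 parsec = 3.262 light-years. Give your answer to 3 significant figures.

370 ly

d_A = 1/0.005270″ = 189.75 pc; d_B = 1/0.01310″ = 76.336 pc.
|d_B − d_A| = |76.336 − 189.75| = 113.41 pc = 113.41 × 3.262 ly = 369.94 ly.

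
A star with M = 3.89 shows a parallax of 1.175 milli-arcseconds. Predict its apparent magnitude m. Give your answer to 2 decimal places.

d = 1/p = 1/0.001175″ = 851.06 pc.
m − M = 5 log₁₀ d − 5 = 5 log₁₀(851.06) − 5 = 14.6498 − 5 = 9.6498.
m = M + (m − M) = 3.89 + 9.6498 = 13.54.

m = 13.54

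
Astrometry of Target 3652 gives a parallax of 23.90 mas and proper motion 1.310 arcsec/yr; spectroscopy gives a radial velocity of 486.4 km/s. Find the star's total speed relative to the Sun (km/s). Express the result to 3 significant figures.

d = 1/p = 1/0.02390″ = 41.841 pc.
v_t = 4.740 μ d = 4.740 × 1.310 × 41.841 = 259.81 km/s.
v = √(v_r² + v_t²) = √(486.4² + 259.81²) = √304086 = 551.44 km/s.

551 km/s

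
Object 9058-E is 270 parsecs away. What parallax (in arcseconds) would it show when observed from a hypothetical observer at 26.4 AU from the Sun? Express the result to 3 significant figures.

0.0978 arcsec

p (arcsec) = B (AU) / d (pc).
p = 26.4 / 270 = 0.097778 arcsec.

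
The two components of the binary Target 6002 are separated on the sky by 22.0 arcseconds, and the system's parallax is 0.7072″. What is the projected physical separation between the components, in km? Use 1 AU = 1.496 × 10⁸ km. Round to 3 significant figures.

4.65 × 10^9 km

d = 1/p = 1/0.7072″ = 1.414 pc.
At distance d (pc), an angle of θ arcsec spans θ·d AU: s = 22.0 × 1.414 = 31.108 AU.
= 31.108 × 1.496 × 10⁸ km = 4.6538 × 10^9 km.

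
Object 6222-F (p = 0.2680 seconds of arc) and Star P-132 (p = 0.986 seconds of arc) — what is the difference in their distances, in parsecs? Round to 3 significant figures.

d_A = 1/0.2680″ = 3.7313 pc; d_B = 1/0.9860″ = 1.0142 pc.
|d_B − d_A| = |1.0142 − 3.7313| = 2.7171 pc.

2.72 pc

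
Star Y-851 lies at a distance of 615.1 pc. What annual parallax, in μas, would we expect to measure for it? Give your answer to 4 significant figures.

p = 1/d = 1/615.1 = 0.0016258 arcsec.
= 0.0016258 × 10⁶ = 1625.8 μas.

1626 μas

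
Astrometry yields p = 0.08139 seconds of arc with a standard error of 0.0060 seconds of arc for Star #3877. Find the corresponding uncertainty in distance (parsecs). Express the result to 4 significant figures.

d = 1/p, so σ_d = σ_p / p².
σ_d = 0.00600 / (0.08139)² = 0.00600 / 0.0066243 = 0.90576 pc.

0.9058 pc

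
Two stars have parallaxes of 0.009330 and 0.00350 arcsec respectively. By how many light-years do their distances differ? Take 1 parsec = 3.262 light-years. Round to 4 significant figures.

582.4 ly

d_A = 1/0.009330″ = 107.18 pc; d_B = 1/0.003500″ = 285.71 pc.
|d_B − d_A| = |285.71 − 107.18| = 178.53 pc = 178.53 × 3.262 ly = 582.36 ly.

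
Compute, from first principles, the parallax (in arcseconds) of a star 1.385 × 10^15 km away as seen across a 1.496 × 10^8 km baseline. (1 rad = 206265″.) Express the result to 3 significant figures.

θ ≈ B/d = (1.496 × 10^8) / (1.385 × 10^15) = 1.0801 × 10^-7 rad.
In arcseconds: 1.0801 × 10^-7 × 206265 = 0.022279″.

0.0223 arcsec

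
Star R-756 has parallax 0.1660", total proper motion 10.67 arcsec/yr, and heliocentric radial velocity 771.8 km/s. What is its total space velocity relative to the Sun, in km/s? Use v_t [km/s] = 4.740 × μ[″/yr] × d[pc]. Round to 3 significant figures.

d = 1/p = 1/0.1660″ = 6.0241 pc.
v_t = 4.740 μ d = 4.740 × 10.67 × 6.0241 = 304.67 km/s.
v = √(v_r² + v_t²) = √(771.8² + 304.67²) = √688499 = 829.76 km/s.

830 km/s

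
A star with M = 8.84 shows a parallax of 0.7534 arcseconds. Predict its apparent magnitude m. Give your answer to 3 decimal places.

m = 4.455

d = 1/p = 1/0.7534″ = 1.3273 pc.
m − M = 5 log₁₀ d − 5 = 5 log₁₀(1.3273) − 5 = 0.6148 − 5 = -4.3852.
m = M + (m − M) = 8.84 + (-4.3852) = 4.455.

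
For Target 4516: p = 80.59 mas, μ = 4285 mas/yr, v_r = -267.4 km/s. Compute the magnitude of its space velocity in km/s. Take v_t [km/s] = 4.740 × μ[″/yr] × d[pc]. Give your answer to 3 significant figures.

d = 1/p = 1/0.08059″ = 12.408 pc.
μ = 4285 mas/yr = 4.285 ″/yr.
v_t = 4.740 μ d = 4.740 × 4.285 × 12.408 = 252.02 km/s.
v = √(v_r² + v_t²) = √((-267.4)² + 252.02²) = √135017 = 367.45 km/s.

367 km/s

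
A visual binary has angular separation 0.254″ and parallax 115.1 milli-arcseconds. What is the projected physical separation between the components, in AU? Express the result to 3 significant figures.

2.21 AU

d = 1/p = 1/0.1151″ = 8.6881 pc.
At distance d (pc), an angle of θ arcsec spans θ·d AU: s = 0.254 × 8.6881 = 2.2068 AU.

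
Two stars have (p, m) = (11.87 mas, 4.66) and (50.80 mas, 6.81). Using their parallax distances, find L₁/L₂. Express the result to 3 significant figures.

d₁ = 1/p₁ = 1/0.01187″ = 84.246 pc; d₂ = 1/p₂ = 1/0.05080″ = 19.685 pc.
M₁ = m₁ − 5 log₁₀ d₁ + 5 = 4.66 − 9.6277 + 5 = 0.0323.
M₂ = 6.81 − 6.4707 + 5 = 5.3393.
L₁/L₂ = 10^(0.4(M₂ − M₁)) = 10^(0.4 × 5.3070) = 10^2.12280 = 132.68.

L₁/L₂ = 133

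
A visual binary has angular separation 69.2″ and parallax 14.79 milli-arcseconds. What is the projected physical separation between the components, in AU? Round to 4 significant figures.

d = 1/p = 1/0.01479″ = 67.613 pc.
At distance d (pc), an angle of θ arcsec spans θ·d AU: s = 69.2 × 67.613 = 4678.8 AU.

4679 AU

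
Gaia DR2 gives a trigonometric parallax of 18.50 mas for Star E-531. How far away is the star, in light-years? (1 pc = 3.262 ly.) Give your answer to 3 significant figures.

p = 18.50 mas = 0.01850 arcsec.
d = 1/p = 1/0.01850 = 54.054 pc.
In light-years: 54.054 × 3.262 = 176.32 ly.

176 light years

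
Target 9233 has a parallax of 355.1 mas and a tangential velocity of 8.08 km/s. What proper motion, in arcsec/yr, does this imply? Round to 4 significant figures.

d = 1/p = 1/0.3551″ = 2.8161 pc.
μ = v_t / (4.74 d) = 8.08 / (4.74 × 2.8161) = 8.08 / 13.348 = 0.60533 ″/yr.

0.6053 arcsec/yr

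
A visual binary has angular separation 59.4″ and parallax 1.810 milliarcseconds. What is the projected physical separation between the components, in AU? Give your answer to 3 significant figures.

d = 1/p = 1/0.001810″ = 552.49 pc.
At distance d (pc), an angle of θ arcsec spans θ·d AU: s = 59.4 × 552.49 = 32818 AU.

32800 AU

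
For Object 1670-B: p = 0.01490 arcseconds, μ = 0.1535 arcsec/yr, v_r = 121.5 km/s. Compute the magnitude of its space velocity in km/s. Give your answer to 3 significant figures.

131 km/s

d = 1/p = 1/0.01490″ = 67.114 pc.
v_t = 4.740 μ d = 4.740 × 0.1535 × 67.114 = 48.831 km/s.
v = √(v_r² + v_t²) = √(121.5² + 48.831²) = √17146.7 = 130.95 km/s.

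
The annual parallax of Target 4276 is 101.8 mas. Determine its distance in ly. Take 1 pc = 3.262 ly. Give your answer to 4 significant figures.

p = 101.8 mas = 0.1018 arcsec.
d = 1/p = 1/0.1018 = 9.8232 pc.
In light-years: 9.8232 × 3.262 = 32.043 ly.

32.04 ly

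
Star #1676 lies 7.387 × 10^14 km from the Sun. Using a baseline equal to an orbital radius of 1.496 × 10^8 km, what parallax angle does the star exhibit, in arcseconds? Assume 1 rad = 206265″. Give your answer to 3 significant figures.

θ ≈ B/d = (1.496 × 10^8) / (7.387 × 10^14) = 2.0252 × 10^-7 rad.
In arcseconds: 2.0252 × 10^-7 × 206265 = 0.041773″.

0.0418 arcsec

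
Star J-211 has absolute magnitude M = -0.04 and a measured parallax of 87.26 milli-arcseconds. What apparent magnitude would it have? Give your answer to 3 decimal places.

m = 0.256

d = 1/p = 1/0.08726″ = 11.46 pc.
m − M = 5 log₁₀ d − 5 = 5 log₁₀(11.46) − 5 = 5.2959 − 5 = 0.2959.
m = M + (m − M) = -0.04 + 0.2959 = 0.256.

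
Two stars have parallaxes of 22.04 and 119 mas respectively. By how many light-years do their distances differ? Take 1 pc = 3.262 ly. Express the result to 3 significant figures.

121 ly

d_A = 1/0.02204″ = 45.372 pc; d_B = 1/0.1190″ = 8.4034 pc.
|d_B − d_A| = |8.4034 − 45.372| = 36.969 pc = 36.969 × 3.262 ly = 120.59 ly.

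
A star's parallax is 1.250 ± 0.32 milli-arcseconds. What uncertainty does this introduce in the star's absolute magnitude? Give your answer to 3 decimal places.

M = m − 5 log₁₀ d + 5 = m + 5 log₁₀ p + 5, so ∂M/∂p = 5/(p ln 10).
σ_M = (5/ln 10) · (σ_p/p) = 2.1715 × 0.32/1.250 = 2.1715 × 0.256 = 0.5559.

σ_M = 0.556 mag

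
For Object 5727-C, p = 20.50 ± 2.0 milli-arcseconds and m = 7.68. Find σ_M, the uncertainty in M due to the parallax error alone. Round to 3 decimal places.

σ_M = 0.212 mag

M = m − 5 log₁₀ d + 5 = m + 5 log₁₀ p + 5, so ∂M/∂p = 5/(p ln 10).
σ_M = (5/ln 10) · (σ_p/p) = 2.1715 × 2.0/20.50 = 2.1715 × 0.097561 = 0.21185.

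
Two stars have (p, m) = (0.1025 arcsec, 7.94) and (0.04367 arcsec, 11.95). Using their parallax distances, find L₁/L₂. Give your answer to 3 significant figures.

d₁ = 1/p₁ = 1/0.1025″ = 9.7561 pc; d₂ = 1/p₂ = 1/0.04367″ = 22.899 pc.
M₁ = m₁ − 5 log₁₀ d₁ + 5 = 7.94 − 4.9464 + 5 = 7.9936.
M₂ = 11.95 − 6.7991 + 5 = 10.1509.
L₁/L₂ = 10^(0.4(M₂ − M₁)) = 10^(0.4 × 2.1573) = 10^0.86292 = 7.2932.

L₁/L₂ = 7.29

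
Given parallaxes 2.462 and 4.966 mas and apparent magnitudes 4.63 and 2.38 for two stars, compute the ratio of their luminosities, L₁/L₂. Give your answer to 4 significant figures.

d₁ = 1/p₁ = 1/0.002462″ = 406.17 pc; d₂ = 1/p₂ = 1/0.004966″ = 201.37 pc.
M₁ = m₁ − 5 log₁₀ d₁ + 5 = 4.63 − 13.0435 + 5 = -3.4135.
M₂ = 2.38 − 11.5200 + 5 = -4.1400.
L₁/L₂ = 10^(0.4(M₂ − M₁)) = 10^(0.4 × (-0.7265)) = 10^(-0.29060) = 0.51215.

L₁/L₂ = 0.5122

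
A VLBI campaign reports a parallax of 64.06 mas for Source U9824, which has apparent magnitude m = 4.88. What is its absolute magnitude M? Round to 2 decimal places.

d = 1/p = 1/0.06406″ = 15.61 pc.
m − M = 5 log₁₀(15.61) − 5 = 5.9670 − 5 = 0.9670.
M = m − (m − M) = 4.88 − 0.9670 = 3.91.

M = 3.91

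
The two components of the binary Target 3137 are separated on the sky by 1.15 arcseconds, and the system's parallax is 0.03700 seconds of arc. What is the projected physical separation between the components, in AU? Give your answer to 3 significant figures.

d = 1/p = 1/0.03700″ = 27.027 pc.
At distance d (pc), an angle of θ arcsec spans θ·d AU: s = 1.15 × 27.027 = 31.081 AU.

31.1 AU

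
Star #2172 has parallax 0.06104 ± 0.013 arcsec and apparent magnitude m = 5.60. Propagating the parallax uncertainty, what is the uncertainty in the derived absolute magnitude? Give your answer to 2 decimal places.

σ_M = 0.46 mag

M = m − 5 log₁₀ d + 5 = m + 5 log₁₀ p + 5, so ∂M/∂p = 5/(p ln 10).
σ_M = (5/ln 10) · (σ_p/p) = 2.1715 × 0.013/0.06104 = 2.1715 × 0.21298 = 0.46249.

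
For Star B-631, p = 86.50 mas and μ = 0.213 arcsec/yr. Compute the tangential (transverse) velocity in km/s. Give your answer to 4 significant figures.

d = 1/p = 1/0.08650″ = 11.561 pc.
v_t = 4.74 × μ × d = 4.74 × 0.213 × 11.561 = 11.672 km/s.

11.67 km/s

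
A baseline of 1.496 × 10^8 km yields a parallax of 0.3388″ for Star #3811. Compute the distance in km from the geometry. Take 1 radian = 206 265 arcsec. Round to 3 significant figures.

θ = 0.3388″ = 0.3388/206265 = 1.6425 × 10^-6 rad.
d = B/θ = (1.496 × 10^8) / (1.6425 × 10^-6) = 9.1081 × 10^13 km.

9.11 × 10^13 km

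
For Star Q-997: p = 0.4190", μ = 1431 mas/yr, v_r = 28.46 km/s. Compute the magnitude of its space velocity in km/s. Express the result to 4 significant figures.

d = 1/p = 1/0.4190″ = 2.3866 pc.
μ = 1431 mas/yr = 1.431 ″/yr.
v_t = 4.740 μ d = 4.740 × 1.431 × 2.3866 = 16.188 km/s.
v = √(v_r² + v_t²) = √(28.46² + 16.188²) = √1072.02 = 32.742 km/s.

32.74 km/s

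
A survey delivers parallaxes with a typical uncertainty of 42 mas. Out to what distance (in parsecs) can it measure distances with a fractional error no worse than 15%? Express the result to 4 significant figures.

σ_d/d = σ_p/p, so the condition is σ_p/p ≤ 0.15, i.e. p ≥ σ_p/0.15.
p_min = 42/0.15 = 280 mas = 0.28 arcsec.
d_max = 1/p_min = 1/0.28 = 3.5714 pc.

3.571 pc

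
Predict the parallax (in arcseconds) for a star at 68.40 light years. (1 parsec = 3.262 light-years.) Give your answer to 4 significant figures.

0.04769 arcsec

d = 68.40 ly ÷ 3.262 = 20.969 pc.
p = 1/d = 1/20.969 = 0.047689 arcsec.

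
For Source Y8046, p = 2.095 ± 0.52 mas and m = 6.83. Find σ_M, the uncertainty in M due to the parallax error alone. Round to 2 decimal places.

M = m − 5 log₁₀ d + 5 = m + 5 log₁₀ p + 5, so ∂M/∂p = 5/(p ln 10).
σ_M = (5/ln 10) · (σ_p/p) = 2.1715 × 0.52/2.095 = 2.1715 × 0.24821 = 0.53899.

σ_M = 0.54 mag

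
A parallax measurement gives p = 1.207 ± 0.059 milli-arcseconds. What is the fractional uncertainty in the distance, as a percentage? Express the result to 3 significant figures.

4.89%

For d = 1/p, |σ_d/d| = |σ_p/p|.
σ_p/p = 0.059 / 1.207 = 0.048882 = 4.8882%.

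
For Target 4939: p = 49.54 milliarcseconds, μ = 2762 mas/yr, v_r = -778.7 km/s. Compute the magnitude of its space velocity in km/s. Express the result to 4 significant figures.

d = 1/p = 1/0.04954″ = 20.186 pc.
μ = 2762 mas/yr = 2.762 ″/yr.
v_t = 4.740 μ d = 4.740 × 2.762 × 20.186 = 264.27 km/s.
v = √(v_r² + v_t²) = √((-778.7)² + 264.27²) = √676212 = 822.32 km/s.

822.3 km/s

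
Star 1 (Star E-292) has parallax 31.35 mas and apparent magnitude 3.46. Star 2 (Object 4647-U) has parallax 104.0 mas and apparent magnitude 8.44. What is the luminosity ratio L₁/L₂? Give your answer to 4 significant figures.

d₁ = 1/p₁ = 1/0.03135″ = 31.898 pc; d₂ = 1/p₂ = 1/0.1040″ = 9.6154 pc.
M₁ = m₁ − 5 log₁₀ d₁ + 5 = 3.46 − 7.5188 + 5 = 0.9412.
M₂ = 8.44 − 4.9148 + 5 = 8.5252.
L₁/L₂ = 10^(0.4(M₂ − M₁)) = 10^(0.4 × 7.5840) = 10^3.03360 = 1080.4.

L₁/L₂ = 1080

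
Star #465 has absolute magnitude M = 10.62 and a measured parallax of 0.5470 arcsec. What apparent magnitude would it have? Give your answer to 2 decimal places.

m = 6.93

d = 1/p = 1/0.5470″ = 1.8282 pc.
m − M = 5 log₁₀ d − 5 = 5 log₁₀(1.8282) − 5 = 1.3101 − 5 = -3.6899.
m = M + (m − M) = 10.62 + (-3.6899) = 6.93.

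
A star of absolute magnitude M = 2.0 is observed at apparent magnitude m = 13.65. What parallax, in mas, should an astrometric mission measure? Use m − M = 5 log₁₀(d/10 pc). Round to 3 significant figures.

0.468 mas

m − M = 13.65 − 2.0 = 11.65.
d = 10^((m−M)/5 + 1) = 10^3.330 = 2138 pc.
p = 1/d = 1/2138 = 0.00046773 arcsec = 0.46773 mas.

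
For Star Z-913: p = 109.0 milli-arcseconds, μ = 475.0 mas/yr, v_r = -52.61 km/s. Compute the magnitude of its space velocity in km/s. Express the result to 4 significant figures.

56.52 km/s

d = 1/p = 1/0.1090″ = 9.1743 pc.
μ = 475.0 mas/yr = 0.4750 ″/yr.
v_t = 4.740 μ d = 4.740 × 0.4750 × 9.1743 = 20.656 km/s.
v = √(v_r² + v_t²) = √((-52.61)² + 20.656²) = √3194.48 = 56.52 km/s.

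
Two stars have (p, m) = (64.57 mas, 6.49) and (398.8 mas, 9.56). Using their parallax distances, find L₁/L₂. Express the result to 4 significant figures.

d₁ = 1/p₁ = 1/0.06457″ = 15.487 pc; d₂ = 1/p₂ = 1/0.3988″ = 2.5075 pc.
M₁ = m₁ − 5 log₁₀ d₁ + 5 = 6.49 − 5.9498 + 5 = 5.5402.
M₂ = 9.56 − 1.9962 + 5 = 12.5638.
L₁/L₂ = 10^(0.4(M₂ − M₁)) = 10^(0.4 × 7.0236) = 10^2.80944 = 644.82.

L₁/L₂ = 644.8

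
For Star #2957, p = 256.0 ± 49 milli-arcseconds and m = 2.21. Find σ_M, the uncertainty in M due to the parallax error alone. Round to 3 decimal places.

σ_M = 0.416 mag

M = m − 5 log₁₀ d + 5 = m + 5 log₁₀ p + 5, so ∂M/∂p = 5/(p ln 10).
σ_M = (5/ln 10) · (σ_p/p) = 2.1715 × 49/256.0 = 2.1715 × 0.19141 = 0.41565.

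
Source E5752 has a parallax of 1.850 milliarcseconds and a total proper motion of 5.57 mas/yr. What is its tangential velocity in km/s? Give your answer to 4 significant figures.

14.27 km/s

d = 1/p = 1/0.001850″ = 540.54 pc.
μ = 5.57 mas/yr = 0.00557 ″/yr.
v_t = 4.74 × μ × d = 4.74 × 0.00557 × 540.54 = 14.271 km/s.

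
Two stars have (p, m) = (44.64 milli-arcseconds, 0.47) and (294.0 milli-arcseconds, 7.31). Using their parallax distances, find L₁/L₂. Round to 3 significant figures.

L₁/L₂ = 23600

d₁ = 1/p₁ = 1/0.04464″ = 22.401 pc; d₂ = 1/p₂ = 1/0.2940″ = 3.4014 pc.
M₁ = m₁ − 5 log₁₀ d₁ + 5 = 0.47 − 6.7513 + 5 = -1.2813.
M₂ = 7.31 − 2.6583 + 5 = 9.6517.
L₁/L₂ = 10^(0.4(M₂ − M₁)) = 10^(0.4 × 10.9330) = 10^4.37320 = 23616.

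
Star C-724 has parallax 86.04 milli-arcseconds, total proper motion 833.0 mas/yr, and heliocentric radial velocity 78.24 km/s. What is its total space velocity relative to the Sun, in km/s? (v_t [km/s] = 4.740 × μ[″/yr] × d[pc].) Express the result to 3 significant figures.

d = 1/p = 1/0.08604″ = 11.623 pc.
μ = 833.0 mas/yr = 0.8330 ″/yr.
v_t = 4.740 μ d = 4.740 × 0.8330 × 11.623 = 45.892 km/s.
v = √(v_r² + v_t²) = √(78.24² + 45.892²) = √8227.57 = 90.706 km/s.

90.7 km/s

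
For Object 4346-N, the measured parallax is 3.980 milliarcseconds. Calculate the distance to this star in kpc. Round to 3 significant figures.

0.251 kpc

p = 3.980 milliarcseconds = 0.003980 arcsec.
d = 1/p = 1/0.003980 = 251.26 pc.
= 0.25126 kpc.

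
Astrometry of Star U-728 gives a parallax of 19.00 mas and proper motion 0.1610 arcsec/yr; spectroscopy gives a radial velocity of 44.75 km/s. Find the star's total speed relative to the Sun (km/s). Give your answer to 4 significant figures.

d = 1/p = 1/0.01900″ = 52.632 pc.
v_t = 4.740 μ d = 4.740 × 0.1610 × 52.632 = 40.166 km/s.
v = √(v_r² + v_t²) = √(44.75² + 40.166²) = √3615.87 = 60.132 km/s.

60.13 km/s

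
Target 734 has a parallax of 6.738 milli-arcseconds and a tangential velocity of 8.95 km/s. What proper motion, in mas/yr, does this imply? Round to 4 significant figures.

12.72 mas/yr

d = 1/p = 1/0.006738″ = 148.41 pc.
μ = v_t / (4.74 d) = 8.95 / (4.74 × 148.41) = 8.95 / 703.46 = 0.012723 ″/yr = 12.723 mas/yr.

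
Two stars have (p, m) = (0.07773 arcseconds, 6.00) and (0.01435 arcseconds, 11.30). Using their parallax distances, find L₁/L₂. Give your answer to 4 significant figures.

L₁/L₂ = 4.493

d₁ = 1/p₁ = 1/0.07773″ = 12.865 pc; d₂ = 1/p₂ = 1/0.01435″ = 69.686 pc.
M₁ = m₁ − 5 log₁₀ d₁ + 5 = 6.00 − 5.5470 + 5 = 5.4530.
M₂ = 11.30 − 9.2157 + 5 = 7.0843.
L₁/L₂ = 10^(0.4(M₂ − M₁)) = 10^(0.4 × 1.6313) = 10^0.65252 = 4.4928.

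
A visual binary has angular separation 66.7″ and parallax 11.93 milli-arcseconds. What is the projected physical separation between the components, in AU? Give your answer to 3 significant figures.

d = 1/p = 1/0.01193″ = 83.822 pc.
At distance d (pc), an angle of θ arcsec spans θ·d AU: s = 66.7 × 83.822 = 5590.9 AU.

5590 AU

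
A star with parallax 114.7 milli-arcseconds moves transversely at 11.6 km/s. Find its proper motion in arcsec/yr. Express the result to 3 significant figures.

d = 1/p = 1/0.1147″ = 8.7184 pc.
μ = v_t / (4.74 d) = 11.6 / (4.74 × 8.7184) = 11.6 / 41.325 = 0.2807 ″/yr.

0.281 arcsec/yr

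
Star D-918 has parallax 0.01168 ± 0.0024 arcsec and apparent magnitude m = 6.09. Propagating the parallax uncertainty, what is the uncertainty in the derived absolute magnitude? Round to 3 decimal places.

σ_M = 0.446 mag

M = m − 5 log₁₀ d + 5 = m + 5 log₁₀ p + 5, so ∂M/∂p = 5/(p ln 10).
σ_M = (5/ln 10) · (σ_p/p) = 2.1715 × 0.0024/0.01168 = 2.1715 × 0.20548 = 0.4462.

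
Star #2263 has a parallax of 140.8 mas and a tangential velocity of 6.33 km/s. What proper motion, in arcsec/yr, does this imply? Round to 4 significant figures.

0.1880 arcsec/yr

d = 1/p = 1/0.1408″ = 7.1023 pc.
μ = v_t / (4.74 d) = 6.33 / (4.74 × 7.1023) = 6.33 / 33.665 = 0.18803 ″/yr.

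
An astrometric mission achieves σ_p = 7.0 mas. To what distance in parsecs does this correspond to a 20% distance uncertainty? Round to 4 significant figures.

28.57 pc

σ_d/d = σ_p/p, so the condition is σ_p/p ≤ 0.20, i.e. p ≥ σ_p/0.20.
p_min = 7.0/0.20 = 35 mas = 0.035 arcsec.
d_max = 1/p_min = 1/0.035 = 28.571 pc.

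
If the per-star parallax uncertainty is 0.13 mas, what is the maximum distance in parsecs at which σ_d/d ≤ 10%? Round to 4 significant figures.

σ_d/d = σ_p/p, so the condition is σ_p/p ≤ 0.10, i.e. p ≥ σ_p/0.10.
p_min = 0.13/0.10 = 1.3 mas = 0.0013 arcsec.
d_max = 1/p_min = 1/0.0013 = 769.23 pc.

769.2 pc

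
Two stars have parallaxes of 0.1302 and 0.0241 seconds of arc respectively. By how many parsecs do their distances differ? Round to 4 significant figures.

33.81 pc

d_A = 1/0.1302″ = 7.6805 pc; d_B = 1/0.02410″ = 41.494 pc.
|d_B − d_A| = |41.494 − 7.6805| = 33.814 pc.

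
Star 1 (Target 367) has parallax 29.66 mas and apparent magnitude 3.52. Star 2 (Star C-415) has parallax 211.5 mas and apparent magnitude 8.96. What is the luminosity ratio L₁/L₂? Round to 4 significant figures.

L₁/L₂ = 7626

d₁ = 1/p₁ = 1/0.02966″ = 33.715 pc; d₂ = 1/p₂ = 1/0.2115″ = 4.7281 pc.
M₁ = m₁ − 5 log₁₀ d₁ + 5 = 3.52 − 7.6391 + 5 = 0.8809.
M₂ = 8.96 − 3.3734 + 5 = 10.5866.
L₁/L₂ = 10^(0.4(M₂ − M₁)) = 10^(0.4 × 9.7057) = 10^3.88228 = 7625.7.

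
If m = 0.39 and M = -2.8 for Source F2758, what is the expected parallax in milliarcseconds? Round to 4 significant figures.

m − M = 0.39 − (-2.8) = 3.19.
d = 10^((m−M)/5 + 1) = 10^1.638 = 43.451 pc.
p = 1/d = 1/43.451 = 0.023014 arcsec = 23.014 mas.

23.01 mas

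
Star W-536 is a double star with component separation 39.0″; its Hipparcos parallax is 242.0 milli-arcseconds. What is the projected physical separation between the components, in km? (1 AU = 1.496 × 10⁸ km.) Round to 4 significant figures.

d = 1/p = 1/0.2420″ = 4.1322 pc.
At distance d (pc), an angle of θ arcsec spans θ·d AU: s = 39.0 × 4.1322 = 161.16 AU.
= 161.16 × 1.496 × 10⁸ km = 2.4110 × 10^10 km.

2.411 × 10^10 km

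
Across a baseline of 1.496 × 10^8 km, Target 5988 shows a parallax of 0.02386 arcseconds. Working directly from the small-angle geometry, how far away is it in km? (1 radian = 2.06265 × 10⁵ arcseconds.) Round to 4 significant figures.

1.293 × 10^15 km

θ = 0.02386″ = 0.02386/206265 = 1.1568 × 10^-7 rad.
d = B/θ = (1.496 × 10^8) / (1.1568 × 10^-7) = 1.2932 × 10^15 km.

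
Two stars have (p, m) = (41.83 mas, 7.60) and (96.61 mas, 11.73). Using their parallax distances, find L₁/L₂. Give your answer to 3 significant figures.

L₁/L₂ = 239

d₁ = 1/p₁ = 1/0.04183″ = 23.906 pc; d₂ = 1/p₂ = 1/0.09661″ = 10.351 pc.
M₁ = m₁ − 5 log₁₀ d₁ + 5 = 7.60 − 6.8925 + 5 = 5.7075.
M₂ = 11.73 − 5.0749 + 5 = 11.6551.
L₁/L₂ = 10^(0.4(M₂ − M₁)) = 10^(0.4 × 5.9476) = 10^2.37904 = 239.35.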